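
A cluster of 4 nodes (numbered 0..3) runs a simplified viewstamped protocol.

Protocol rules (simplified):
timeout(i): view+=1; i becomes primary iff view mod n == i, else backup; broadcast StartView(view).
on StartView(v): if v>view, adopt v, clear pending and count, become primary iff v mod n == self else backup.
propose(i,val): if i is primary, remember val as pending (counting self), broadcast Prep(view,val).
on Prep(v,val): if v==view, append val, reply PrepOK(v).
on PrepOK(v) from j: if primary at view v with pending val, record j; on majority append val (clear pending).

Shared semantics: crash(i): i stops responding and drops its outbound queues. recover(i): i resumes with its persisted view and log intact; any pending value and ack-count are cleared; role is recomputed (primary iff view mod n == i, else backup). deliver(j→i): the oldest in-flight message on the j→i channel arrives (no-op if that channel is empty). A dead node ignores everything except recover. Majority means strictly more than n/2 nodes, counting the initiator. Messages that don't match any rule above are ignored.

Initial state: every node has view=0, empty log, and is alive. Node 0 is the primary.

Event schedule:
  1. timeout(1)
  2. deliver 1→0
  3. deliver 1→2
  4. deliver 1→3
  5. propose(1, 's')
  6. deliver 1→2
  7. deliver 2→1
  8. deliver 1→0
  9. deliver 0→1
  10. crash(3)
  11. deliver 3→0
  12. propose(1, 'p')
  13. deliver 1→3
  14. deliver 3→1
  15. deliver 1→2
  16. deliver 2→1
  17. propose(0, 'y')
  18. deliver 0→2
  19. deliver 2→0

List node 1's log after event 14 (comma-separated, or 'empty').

step 1 timeout(1): 1={prim,v=1,log=-}
step 2 deliver 1→0: 0={back,v=1,log=-}
step 3 deliver 1→2: 2={back,v=1,log=-}
step 4 deliver 1→3: 3={back,v=1,log=-}
step 5 propose(1,'s'): —
step 6 deliver 1→2: 2={back,v=1,log=s}
step 7 deliver 2→1: —
step 8 deliver 1→0: 0={back,v=1,log=s}
step 9 deliver 0→1: 1={prim,v=1,log=s}
step 10 crash(3): 3={✗back,v=1,log=-}
step 11 deliver 3→0: —
step 12 propose(1,'p'): —
step 13 deliver 1→3: —
step 14 deliver 3→1: —

s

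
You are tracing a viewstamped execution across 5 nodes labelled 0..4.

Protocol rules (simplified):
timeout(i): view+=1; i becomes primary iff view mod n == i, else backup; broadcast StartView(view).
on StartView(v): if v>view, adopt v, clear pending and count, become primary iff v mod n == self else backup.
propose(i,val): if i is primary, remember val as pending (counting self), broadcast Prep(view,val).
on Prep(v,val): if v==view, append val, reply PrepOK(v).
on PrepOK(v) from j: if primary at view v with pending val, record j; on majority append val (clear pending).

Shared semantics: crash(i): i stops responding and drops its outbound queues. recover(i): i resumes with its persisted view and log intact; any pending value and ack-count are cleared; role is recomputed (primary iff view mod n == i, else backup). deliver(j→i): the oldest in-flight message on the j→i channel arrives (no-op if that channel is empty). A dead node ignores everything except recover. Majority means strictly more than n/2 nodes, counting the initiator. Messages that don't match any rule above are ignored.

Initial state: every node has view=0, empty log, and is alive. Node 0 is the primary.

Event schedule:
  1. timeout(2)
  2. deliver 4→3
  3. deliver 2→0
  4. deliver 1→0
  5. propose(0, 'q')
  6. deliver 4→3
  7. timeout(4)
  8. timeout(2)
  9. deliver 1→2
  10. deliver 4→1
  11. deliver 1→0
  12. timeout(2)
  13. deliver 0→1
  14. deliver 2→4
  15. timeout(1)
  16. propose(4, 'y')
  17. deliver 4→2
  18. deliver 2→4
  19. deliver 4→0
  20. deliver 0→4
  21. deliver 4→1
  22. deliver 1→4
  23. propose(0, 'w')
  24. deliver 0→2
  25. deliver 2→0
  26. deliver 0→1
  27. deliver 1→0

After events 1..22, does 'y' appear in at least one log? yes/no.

[1] timeout(2) → N2(back v1 [-])
[2] deliver 4→3 → ∅
[3] deliver 2→0 → N0(back v1 [-])
[4] deliver 1→0 → ∅
[5] propose(0,'q') → ∅
[6] deliver 4→3 → ∅
[7] timeout(4) → N4(back v1 [-])
[8] timeout(2) → N2(prim v2 [-])
[9] deliver 1→2 → ∅
[10] deliver 4→1 → N1(prim v1 [-])
[11] deliver 1→0 → ∅
[12] timeout(2) → N2(back v3 [-])
[13] deliver 0→1 → ∅
[14] deliver 2→4 → ∅
[15] timeout(1) → N1(back v2 [-])
[16] propose(4,'y') → ∅
[17] deliver 4→2 → ∅
[18] deliver 2→4 → N4(back v2 [-])
[19] deliver 4→0 → ∅
[20] deliver 0→4 → ∅
[21] deliver 4→1 → ∅
[22] deliver 1→4 → ∅

no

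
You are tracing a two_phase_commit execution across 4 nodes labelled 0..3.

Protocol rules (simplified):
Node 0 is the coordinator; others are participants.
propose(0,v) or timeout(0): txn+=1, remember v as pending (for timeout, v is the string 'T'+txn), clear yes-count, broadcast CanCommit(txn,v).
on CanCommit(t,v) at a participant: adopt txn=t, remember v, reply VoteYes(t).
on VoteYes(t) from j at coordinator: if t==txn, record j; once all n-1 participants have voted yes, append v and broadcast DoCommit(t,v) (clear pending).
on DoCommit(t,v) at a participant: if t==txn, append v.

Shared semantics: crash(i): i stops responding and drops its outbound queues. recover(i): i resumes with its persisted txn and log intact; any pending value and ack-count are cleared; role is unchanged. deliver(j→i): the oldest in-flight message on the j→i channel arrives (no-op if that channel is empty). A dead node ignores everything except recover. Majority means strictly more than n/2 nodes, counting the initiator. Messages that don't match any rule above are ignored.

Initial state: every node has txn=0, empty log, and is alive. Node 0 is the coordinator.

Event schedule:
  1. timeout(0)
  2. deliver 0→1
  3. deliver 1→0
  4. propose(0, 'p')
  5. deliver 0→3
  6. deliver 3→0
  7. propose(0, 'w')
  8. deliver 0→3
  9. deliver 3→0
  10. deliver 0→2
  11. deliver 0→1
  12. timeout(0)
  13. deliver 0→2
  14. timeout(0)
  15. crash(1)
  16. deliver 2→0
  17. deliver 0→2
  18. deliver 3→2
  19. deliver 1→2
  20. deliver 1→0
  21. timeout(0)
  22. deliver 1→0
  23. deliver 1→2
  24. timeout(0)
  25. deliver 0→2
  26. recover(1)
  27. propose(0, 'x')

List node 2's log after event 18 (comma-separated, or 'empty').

empty

after 1 — timeout(0): n0:coor/t1/[-]
after 2 — deliver 0→1: n1:part/t1/[-]
after 3 — deliver 1→0: ·
after 4 — propose(0,'p'): n0:coor/t2/[-]
after 5 — deliver 0→3: n3:part/t1/[-]
after 6 — deliver 3→0: ·
after 7 — propose(0,'w'): n0:coor/t3/[-]
after 8 — deliver 0→3: n3:part/t2/[-]
after 9 — deliver 3→0: ·
after 10 — deliver 0→2: n2:part/t1/[-]
after 11 — deliver 0→1: n1:part/t2/[-]
after 12 — timeout(0): n0:coor/t4/[-]
after 13 — deliver 0→2: n2:part/t2/[-]
after 14 — timeout(0): n0:coor/t5/[-]
after 15 — crash(1): n1:✗part/t2/[-]
after 16 — deliver 2→0: ·
after 17 — deliver 0→2: n2:part/t3/[-]
after 18 — deliver 3→2: ·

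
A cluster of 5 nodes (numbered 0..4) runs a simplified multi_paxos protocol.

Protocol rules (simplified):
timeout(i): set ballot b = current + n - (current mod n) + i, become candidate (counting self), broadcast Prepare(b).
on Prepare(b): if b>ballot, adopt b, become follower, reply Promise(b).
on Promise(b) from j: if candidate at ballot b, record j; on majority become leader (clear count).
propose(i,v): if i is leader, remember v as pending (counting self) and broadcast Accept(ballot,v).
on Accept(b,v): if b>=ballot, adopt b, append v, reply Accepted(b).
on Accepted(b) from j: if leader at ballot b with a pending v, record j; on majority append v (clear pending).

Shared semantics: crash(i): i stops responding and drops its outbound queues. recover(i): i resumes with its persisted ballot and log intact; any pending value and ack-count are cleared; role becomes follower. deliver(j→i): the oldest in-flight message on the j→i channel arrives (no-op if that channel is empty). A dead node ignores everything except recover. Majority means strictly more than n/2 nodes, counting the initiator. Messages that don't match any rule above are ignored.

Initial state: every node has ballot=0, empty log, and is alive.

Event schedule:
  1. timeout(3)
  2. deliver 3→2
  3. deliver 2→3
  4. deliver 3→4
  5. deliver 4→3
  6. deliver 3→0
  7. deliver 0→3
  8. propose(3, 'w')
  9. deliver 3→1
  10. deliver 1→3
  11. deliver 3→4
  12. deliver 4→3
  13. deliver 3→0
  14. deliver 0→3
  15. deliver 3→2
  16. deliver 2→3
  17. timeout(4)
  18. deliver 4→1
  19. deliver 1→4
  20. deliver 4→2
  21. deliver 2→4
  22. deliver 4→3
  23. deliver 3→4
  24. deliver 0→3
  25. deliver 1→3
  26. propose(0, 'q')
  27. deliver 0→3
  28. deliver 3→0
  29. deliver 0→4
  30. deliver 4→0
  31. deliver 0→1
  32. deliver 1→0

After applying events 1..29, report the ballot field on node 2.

14

step 1 timeout(3): 3={cand,b=8,log=-}
step 2 deliver 3→2: 2={foll,b=8,log=-}
step 3 deliver 2→3: —
step 4 deliver 3→4: 4={foll,b=8,log=-}
step 5 deliver 4→3: 3={lead,b=8,log=-}
step 6 deliver 3→0: 0={foll,b=8,log=-}
step 7 deliver 0→3: —
step 8 propose(3,'w'): —
step 9 deliver 3→1: 1={foll,b=8,log=-}
step 10 deliver 1→3: —
step 11 deliver 3→4: 4={foll,b=8,log=w}
step 12 deliver 4→3: —
step 13 deliver 3→0: 0={foll,b=8,log=w}
step 14 deliver 0→3: 3={lead,b=8,log=w}
step 15 deliver 3→2: 2={foll,b=8,log=w}
step 16 deliver 2→3: —
step 17 timeout(4): 4={cand,b=14,log=w}
step 18 deliver 4→1: 1={foll,b=14,log=-}
step 19 deliver 1→4: —
step 20 deliver 4→2: 2={foll,b=14,log=w}
step 21 deliver 2→4: 4={lead,b=14,log=w}
step 22 deliver 4→3: 3={foll,b=14,log=w}
step 23 deliver 3→4: —
step 24 deliver 0→3: —
step 25 deliver 1→3: —
step 26 propose(0,'q'): —
step 27 deliver 0→3: —
step 28 deliver 3→0: —
step 29 deliver 0→4: —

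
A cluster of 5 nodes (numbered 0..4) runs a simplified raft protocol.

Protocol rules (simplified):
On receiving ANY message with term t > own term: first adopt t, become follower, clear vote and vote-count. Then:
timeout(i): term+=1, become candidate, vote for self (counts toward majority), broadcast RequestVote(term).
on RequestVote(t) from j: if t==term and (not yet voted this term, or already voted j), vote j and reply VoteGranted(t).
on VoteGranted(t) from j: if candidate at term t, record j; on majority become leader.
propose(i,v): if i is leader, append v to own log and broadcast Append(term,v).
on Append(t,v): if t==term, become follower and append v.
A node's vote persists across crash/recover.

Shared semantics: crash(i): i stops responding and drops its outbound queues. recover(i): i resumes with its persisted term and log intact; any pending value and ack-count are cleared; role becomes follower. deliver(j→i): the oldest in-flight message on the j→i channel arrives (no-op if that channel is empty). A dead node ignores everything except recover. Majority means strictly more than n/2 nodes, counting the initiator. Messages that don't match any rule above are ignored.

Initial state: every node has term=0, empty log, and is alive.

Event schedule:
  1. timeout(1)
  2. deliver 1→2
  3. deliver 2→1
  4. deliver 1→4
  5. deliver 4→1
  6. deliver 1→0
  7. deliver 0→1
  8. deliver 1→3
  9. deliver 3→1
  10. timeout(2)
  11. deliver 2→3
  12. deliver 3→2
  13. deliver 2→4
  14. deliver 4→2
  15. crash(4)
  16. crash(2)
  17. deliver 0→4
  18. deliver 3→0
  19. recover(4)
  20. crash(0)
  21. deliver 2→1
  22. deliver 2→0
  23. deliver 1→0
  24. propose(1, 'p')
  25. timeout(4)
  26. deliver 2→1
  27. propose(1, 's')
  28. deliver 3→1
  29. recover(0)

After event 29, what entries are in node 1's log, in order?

p,s

[1] timeout(1) → N1(cand t1 [-])
[2] deliver 1→2 → N2(foll t1 [-])
[3] deliver 2→1 → ∅
[4] deliver 1→4 → N4(foll t1 [-])
[5] deliver 4→1 → N1(lead t1 [-])
[6] deliver 1→0 → N0(foll t1 [-])
[7] deliver 0→1 → ∅
[8] deliver 1→3 → N3(foll t1 [-])
[9] deliver 3→1 → ∅
[10] timeout(2) → N2(cand t2 [-])
[11] deliver 2→3 → N3(foll t2 [-])
[12] deliver 3→2 → ∅
[13] deliver 2→4 → N4(foll t2 [-])
[14] deliver 4→2 → N2(lead t2 [-])
[15] crash(4) → N4(✗foll t2 [-])
[16] crash(2) → N2(✗lead t2 [-])
[17] deliver 0→4 → ∅
[18] deliver 3→0 → ∅
[19] recover(4) → N4(foll t2 [-])
[20] crash(0) → N0(✗foll t1 [-])
[21] deliver 2→1 → ∅
[22] deliver 2→0 → ∅
[23] deliver 1→0 → ∅
[24] propose(1,'p') → N1(lead t1 [p])
[25] timeout(4) → N4(cand t3 [-])
[26] deliver 2→1 → ∅
[27] propose(1,'s') → N1(lead t1 [p,s])
[28] deliver 3→1 → ∅
[29] recover(0) → N0(foll t1 [-])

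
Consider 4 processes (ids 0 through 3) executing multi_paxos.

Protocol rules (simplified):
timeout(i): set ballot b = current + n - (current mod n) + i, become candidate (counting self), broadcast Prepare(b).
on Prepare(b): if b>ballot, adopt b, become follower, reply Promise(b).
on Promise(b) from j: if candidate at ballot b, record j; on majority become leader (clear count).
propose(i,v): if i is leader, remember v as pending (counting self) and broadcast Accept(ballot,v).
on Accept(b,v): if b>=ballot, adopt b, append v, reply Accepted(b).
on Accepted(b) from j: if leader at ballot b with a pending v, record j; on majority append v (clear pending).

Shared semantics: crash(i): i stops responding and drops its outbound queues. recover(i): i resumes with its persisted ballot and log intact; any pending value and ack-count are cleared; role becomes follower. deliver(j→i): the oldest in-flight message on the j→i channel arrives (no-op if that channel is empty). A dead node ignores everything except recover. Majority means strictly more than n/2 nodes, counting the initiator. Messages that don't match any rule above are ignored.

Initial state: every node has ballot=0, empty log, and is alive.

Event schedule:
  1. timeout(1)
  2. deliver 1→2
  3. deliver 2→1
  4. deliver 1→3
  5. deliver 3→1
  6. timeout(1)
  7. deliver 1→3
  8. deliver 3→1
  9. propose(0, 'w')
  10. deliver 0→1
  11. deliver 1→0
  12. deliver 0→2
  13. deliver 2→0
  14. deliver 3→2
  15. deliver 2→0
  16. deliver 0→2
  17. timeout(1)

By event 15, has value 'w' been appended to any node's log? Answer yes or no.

no

step 1 timeout(1): 1={cand,b=5,log=-}
step 2 deliver 1→2: 2={foll,b=5,log=-}
step 3 deliver 2→1: —
step 4 deliver 1→3: 3={foll,b=5,log=-}
step 5 deliver 3→1: 1={lead,b=5,log=-}
step 6 timeout(1): 1={cand,b=9,log=-}
step 7 deliver 1→3: 3={foll,b=9,log=-}
step 8 deliver 3→1: —
step 9 propose(0,'w'): —
step 10 deliver 0→1: —
step 11 deliver 1→0: 0={foll,b=5,log=-}
step 12 deliver 0→2: —
step 13 deliver 2→0: —
step 14 deliver 3→2: —
step 15 deliver 2→0: —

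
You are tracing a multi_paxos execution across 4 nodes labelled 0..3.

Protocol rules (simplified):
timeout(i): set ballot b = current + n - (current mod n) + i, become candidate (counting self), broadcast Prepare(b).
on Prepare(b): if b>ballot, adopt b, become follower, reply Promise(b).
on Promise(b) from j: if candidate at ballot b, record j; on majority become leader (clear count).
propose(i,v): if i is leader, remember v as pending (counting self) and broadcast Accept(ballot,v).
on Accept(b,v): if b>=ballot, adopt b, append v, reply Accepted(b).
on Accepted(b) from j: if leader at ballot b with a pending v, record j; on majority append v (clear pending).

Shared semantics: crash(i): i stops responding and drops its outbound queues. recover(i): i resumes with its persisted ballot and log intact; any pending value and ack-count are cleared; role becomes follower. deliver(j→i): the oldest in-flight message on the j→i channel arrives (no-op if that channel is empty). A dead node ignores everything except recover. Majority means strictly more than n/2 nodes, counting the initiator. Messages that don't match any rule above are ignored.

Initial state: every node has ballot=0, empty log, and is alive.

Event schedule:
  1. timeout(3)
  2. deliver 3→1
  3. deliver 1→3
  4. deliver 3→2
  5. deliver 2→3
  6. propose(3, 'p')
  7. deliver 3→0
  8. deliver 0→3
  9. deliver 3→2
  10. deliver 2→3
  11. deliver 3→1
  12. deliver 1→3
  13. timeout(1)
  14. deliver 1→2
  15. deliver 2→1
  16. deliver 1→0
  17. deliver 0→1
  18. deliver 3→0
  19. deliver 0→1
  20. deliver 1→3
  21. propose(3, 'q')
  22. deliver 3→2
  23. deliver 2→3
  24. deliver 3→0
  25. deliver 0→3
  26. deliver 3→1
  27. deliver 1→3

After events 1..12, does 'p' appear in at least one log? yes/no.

yes

1. timeout(3):  <3:cand b7 ->
2. deliver 3→1:  <1:foll b7 ->
3. deliver 1→3:  nop
4. deliver 3→2:  <2:foll b7 ->
5. deliver 2→3:  <3:lead b7 ->
6. propose(3,'p'):  nop
7. deliver 3→0:  <0:foll b7 ->
8. deliver 0→3:  nop
9. deliver 3→2:  <2:foll b7 p>
10. deliver 2→3:  nop
11. deliver 3→1:  <1:foll b7 p>
12. deliver 1→3:  <3:lead b7 p>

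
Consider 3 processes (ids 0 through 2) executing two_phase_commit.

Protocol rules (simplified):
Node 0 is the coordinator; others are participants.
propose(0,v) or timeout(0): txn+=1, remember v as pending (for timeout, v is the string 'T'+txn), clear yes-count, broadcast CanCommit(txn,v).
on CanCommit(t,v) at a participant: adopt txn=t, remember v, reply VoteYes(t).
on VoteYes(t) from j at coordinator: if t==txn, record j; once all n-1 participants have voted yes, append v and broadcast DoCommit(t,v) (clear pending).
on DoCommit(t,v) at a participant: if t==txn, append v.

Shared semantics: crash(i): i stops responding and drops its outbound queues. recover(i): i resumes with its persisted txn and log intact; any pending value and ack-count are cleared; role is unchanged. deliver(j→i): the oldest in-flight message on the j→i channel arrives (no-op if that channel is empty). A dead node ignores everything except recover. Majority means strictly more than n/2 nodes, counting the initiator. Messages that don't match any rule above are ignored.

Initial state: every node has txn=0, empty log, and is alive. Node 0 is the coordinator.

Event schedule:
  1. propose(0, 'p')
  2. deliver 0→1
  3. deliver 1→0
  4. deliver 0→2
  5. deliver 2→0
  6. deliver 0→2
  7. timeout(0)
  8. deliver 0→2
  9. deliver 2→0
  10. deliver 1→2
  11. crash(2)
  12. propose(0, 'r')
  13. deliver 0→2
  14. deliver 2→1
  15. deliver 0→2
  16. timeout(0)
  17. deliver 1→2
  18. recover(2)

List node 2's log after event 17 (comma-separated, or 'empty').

[1] propose(0,'p') → N0(coor t1 [-])
[2] deliver 0→1 → N1(part t1 [-])
[3] deliver 1→0 → ∅
[4] deliver 0→2 → N2(part t1 [-])
[5] deliver 2→0 → N0(coor t1 [p])
[6] deliver 0→2 → N2(part t1 [p])
[7] timeout(0) → N0(coor t2 [p])
[8] deliver 0→2 → N2(part t2 [p])
[9] deliver 2→0 → ∅
[10] deliver 1→2 → ∅
[11] crash(2) → N2(✗part t2 [p])
[12] propose(0,'r') → N0(coor t3 [p])
[13] deliver 0→2 → ∅
[14] deliver 2→1 → ∅
[15] deliver 0→2 → ∅
[16] timeout(0) → N0(coor t4 [p])
[17] deliver 1→2 → ∅

p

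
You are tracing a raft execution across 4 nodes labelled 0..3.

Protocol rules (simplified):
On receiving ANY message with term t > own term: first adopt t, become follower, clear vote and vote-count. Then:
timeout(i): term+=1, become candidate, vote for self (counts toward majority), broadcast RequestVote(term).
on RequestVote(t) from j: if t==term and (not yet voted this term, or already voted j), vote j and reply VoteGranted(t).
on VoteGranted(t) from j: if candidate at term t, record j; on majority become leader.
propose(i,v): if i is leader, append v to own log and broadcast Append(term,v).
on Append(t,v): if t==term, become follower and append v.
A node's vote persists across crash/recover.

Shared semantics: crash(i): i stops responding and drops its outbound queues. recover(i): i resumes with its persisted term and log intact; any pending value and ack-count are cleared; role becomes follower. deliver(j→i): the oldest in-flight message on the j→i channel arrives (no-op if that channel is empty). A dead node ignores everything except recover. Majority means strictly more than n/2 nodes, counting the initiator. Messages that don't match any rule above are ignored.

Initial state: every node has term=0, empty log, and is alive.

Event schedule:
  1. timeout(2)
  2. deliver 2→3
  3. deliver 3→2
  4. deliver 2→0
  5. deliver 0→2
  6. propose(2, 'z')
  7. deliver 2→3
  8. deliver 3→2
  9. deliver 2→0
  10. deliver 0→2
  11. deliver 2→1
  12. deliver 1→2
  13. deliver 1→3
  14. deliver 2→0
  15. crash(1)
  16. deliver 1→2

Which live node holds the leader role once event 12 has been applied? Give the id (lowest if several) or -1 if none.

step 1 timeout(2): 2={cand,t=1,log=-}
step 2 deliver 2→3: 3={foll,t=1,log=-}
step 3 deliver 3→2: —
step 4 deliver 2→0: 0={foll,t=1,log=-}
step 5 deliver 0→2: 2={lead,t=1,log=-}
step 6 propose(2,'z'): 2={lead,t=1,log=z}
step 7 deliver 2→3: 3={foll,t=1,log=z}
step 8 deliver 3→2: —
step 9 deliver 2→0: 0={foll,t=1,log=z}
step 10 deliver 0→2: —
step 11 deliver 2→1: 1={foll,t=1,log=-}
step 12 deliver 1→2: —

2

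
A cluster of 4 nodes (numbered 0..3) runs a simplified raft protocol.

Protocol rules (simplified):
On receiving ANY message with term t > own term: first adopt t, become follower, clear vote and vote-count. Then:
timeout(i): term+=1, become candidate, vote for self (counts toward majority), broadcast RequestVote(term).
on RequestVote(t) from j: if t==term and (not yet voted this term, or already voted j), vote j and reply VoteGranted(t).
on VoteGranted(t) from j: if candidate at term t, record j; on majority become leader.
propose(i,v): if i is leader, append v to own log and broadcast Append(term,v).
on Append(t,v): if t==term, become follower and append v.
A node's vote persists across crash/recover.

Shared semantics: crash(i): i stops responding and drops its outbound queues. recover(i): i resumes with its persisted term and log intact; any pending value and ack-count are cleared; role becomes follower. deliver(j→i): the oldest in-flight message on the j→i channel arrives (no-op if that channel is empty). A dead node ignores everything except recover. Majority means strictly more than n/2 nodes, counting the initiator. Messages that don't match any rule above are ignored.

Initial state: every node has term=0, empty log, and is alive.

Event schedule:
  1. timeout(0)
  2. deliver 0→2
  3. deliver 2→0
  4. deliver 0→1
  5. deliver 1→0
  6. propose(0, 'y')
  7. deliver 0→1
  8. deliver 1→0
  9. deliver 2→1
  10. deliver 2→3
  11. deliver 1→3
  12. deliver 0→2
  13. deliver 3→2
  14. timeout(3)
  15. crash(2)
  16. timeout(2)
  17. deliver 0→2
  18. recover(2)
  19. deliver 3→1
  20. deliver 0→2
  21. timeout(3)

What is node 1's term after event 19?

[1] timeout(0) → N0(cand t1 [-])
[2] deliver 0→2 → N2(foll t1 [-])
[3] deliver 2→0 → ∅
[4] deliver 0→1 → N1(foll t1 [-])
[5] deliver 1→0 → N0(lead t1 [-])
[6] propose(0,'y') → N0(lead t1 [y])
[7] deliver 0→1 → N1(foll t1 [y])
[8] deliver 1→0 → ∅
[9] deliver 2→1 → ∅
[10] deliver 2→3 → ∅
[11] deliver 1→3 → ∅
[12] deliver 0→2 → N2(foll t1 [y])
[13] deliver 3→2 → ∅
[14] timeout(3) → N3(cand t1 [-])
[15] crash(2) → N2(✗foll t1 [y])
[16] timeout(2) → ∅
[17] deliver 0→2 → ∅
[18] recover(2) → N2(foll t1 [y])
[19] deliver 3→1 → ∅

1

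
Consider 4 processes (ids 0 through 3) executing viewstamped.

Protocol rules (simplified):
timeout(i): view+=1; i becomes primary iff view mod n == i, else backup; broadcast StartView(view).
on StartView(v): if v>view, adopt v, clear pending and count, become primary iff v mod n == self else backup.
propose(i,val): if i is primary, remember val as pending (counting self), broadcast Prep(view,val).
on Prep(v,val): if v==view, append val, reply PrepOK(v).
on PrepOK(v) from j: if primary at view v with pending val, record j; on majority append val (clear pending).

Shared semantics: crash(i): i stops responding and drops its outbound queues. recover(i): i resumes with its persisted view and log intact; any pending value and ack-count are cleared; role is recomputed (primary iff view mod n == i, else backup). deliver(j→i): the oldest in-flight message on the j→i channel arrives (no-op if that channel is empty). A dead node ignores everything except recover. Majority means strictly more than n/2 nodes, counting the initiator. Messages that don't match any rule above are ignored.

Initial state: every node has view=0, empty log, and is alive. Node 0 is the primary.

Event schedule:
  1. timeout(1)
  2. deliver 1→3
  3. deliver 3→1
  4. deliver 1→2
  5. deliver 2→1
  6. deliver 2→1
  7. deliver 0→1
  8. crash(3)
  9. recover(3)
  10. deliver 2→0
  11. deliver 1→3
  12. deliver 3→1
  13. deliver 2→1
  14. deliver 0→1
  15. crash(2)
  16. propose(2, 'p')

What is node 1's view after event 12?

1

[1] timeout(1) → N1(prim v1 [-])
[2] deliver 1→3 → N3(back v1 [-])
[3] deliver 3→1 → ∅
[4] deliver 1→2 → N2(back v1 [-])
[5] deliver 2→1 → ∅
[6] deliver 2→1 → ∅
[7] deliver 0→1 → ∅
[8] crash(3) → N3(✗back v1 [-])
[9] recover(3) → N3(back v1 [-])
[10] deliver 2→0 → ∅
[11] deliver 1→3 → ∅
[12] deliver 3→1 → ∅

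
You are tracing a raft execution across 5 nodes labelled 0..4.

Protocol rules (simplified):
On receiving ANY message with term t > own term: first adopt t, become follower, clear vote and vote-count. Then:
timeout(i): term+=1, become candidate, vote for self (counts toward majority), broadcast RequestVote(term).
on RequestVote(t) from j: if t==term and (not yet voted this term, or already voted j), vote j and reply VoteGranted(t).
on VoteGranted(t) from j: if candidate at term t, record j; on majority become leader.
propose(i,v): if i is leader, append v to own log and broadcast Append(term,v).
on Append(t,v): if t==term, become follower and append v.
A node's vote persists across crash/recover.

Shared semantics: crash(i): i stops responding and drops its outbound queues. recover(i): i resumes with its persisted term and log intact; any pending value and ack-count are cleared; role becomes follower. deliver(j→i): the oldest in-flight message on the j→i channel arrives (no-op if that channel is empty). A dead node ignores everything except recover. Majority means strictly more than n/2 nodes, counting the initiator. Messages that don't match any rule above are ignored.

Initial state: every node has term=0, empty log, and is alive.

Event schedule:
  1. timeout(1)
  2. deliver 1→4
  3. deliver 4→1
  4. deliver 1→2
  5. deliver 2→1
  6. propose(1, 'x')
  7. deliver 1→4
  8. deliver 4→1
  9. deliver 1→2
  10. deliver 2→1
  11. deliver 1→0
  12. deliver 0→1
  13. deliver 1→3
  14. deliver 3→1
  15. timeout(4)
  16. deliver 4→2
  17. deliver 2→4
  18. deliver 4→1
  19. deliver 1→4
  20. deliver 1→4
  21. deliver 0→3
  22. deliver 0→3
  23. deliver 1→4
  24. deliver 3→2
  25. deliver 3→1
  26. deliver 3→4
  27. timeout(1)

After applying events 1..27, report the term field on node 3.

1

e1 timeout(1): 1[cand,t=1,-]
e2 deliver 1→4: 4[foll,t=1,-]
e3 deliver 4→1: ·
e4 deliver 1→2: 2[foll,t=1,-]
e5 deliver 2→1: 1[lead,t=1,-]
e6 propose(1,'x'): 1[lead,t=1,x]
e7 deliver 1→4: 4[foll,t=1,x]
e8 deliver 4→1: ·
e9 deliver 1→2: 2[foll,t=1,x]
e10 deliver 2→1: ·
e11 deliver 1→0: 0[foll,t=1,-]
e12 deliver 0→1: ·
e13 deliver 1→3: 3[foll,t=1,-]
e14 deliver 3→1: ·
e15 timeout(4): 4[cand,t=2,x]
e16 deliver 4→2: 2[foll,t=2,x]
e17 deliver 2→4: ·
e18 deliver 4→1: 1[foll,t=2,x]
e19 deliver 1→4: 4[lead,t=2,x]
e20 deliver 1→4: ·
e21 deliver 0→3: ·
e22 deliver 0→3: ·
e23 deliver 1→4: ·
e24 deliver 3→2: ·
e25 deliver 3→1: ·
e26 deliver 3→4: ·
e27 timeout(1): 1[cand,t=3,x]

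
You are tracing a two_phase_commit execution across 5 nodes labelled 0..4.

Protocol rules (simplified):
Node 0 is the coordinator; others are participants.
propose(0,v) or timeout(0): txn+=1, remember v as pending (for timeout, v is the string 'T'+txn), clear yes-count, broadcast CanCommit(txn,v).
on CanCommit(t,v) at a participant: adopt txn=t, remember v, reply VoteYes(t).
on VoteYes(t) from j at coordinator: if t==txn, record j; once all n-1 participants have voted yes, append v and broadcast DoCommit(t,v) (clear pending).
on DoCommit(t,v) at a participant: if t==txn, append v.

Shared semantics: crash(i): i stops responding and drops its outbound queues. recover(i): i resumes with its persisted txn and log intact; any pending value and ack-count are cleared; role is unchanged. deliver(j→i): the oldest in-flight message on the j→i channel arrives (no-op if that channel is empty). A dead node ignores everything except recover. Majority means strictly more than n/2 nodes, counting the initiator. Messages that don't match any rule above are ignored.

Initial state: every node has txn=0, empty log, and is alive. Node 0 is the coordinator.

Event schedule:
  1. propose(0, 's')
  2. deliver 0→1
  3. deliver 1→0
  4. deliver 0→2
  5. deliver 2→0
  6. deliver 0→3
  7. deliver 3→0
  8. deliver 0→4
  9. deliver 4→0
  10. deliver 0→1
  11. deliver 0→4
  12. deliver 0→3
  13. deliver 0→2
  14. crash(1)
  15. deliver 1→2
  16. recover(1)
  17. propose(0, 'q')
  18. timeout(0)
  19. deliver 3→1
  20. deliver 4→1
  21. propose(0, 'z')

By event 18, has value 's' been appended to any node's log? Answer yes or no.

yes

1. propose(0,'s'):  <0:coor t1 ->
2. deliver 0→1:  <1:part t1 ->
3. deliver 1→0:  nop
4. deliver 0→2:  <2:part t1 ->
5. deliver 2→0:  nop
6. deliver 0→3:  <3:part t1 ->
7. deliver 3→0:  nop
8. deliver 0→4:  <4:part t1 ->
9. deliver 4→0:  <0:coor t1 s>
10. deliver 0→1:  <1:part t1 s>
11. deliver 0→4:  <4:part t1 s>
12. deliver 0→3:  <3:part t1 s>
13. deliver 0→2:  <2:part t1 s>
14. crash(1):  <1:✗part t1 s>
15. deliver 1→2:  nop
16. recover(1):  <1:part t1 s>
17. propose(0,'q'):  <0:coor t2 s>
18. timeout(0):  <0:coor t3 s>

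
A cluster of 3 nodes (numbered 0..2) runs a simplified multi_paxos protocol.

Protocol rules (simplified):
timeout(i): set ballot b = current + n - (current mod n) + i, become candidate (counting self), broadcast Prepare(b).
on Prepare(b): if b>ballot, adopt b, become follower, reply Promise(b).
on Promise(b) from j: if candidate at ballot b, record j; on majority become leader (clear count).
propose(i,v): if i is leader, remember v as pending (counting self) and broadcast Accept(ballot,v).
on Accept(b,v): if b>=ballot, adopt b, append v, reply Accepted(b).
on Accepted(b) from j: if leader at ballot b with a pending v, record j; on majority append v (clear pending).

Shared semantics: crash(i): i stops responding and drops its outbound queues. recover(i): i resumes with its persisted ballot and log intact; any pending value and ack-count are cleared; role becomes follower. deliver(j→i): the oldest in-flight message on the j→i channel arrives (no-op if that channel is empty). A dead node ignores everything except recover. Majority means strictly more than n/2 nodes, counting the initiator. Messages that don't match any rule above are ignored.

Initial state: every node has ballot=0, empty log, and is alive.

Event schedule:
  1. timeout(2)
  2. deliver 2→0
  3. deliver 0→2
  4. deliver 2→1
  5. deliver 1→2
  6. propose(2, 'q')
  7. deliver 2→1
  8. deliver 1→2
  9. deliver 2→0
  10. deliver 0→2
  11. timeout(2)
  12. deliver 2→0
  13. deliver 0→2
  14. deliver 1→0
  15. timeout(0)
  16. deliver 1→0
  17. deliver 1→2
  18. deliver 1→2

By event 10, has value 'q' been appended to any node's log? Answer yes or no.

step 1 timeout(2): 2={cand,b=5,log=-}
step 2 deliver 2→0: 0={foll,b=5,log=-}
step 3 deliver 0→2: 2={lead,b=5,log=-}
step 4 deliver 2→1: 1={foll,b=5,log=-}
step 5 deliver 1→2: —
step 6 propose(2,'q'): —
step 7 deliver 2→1: 1={foll,b=5,log=q}
step 8 deliver 1→2: 2={lead,b=5,log=q}
step 9 deliver 2→0: 0={foll,b=5,log=q}
step 10 deliver 0→2: —

yes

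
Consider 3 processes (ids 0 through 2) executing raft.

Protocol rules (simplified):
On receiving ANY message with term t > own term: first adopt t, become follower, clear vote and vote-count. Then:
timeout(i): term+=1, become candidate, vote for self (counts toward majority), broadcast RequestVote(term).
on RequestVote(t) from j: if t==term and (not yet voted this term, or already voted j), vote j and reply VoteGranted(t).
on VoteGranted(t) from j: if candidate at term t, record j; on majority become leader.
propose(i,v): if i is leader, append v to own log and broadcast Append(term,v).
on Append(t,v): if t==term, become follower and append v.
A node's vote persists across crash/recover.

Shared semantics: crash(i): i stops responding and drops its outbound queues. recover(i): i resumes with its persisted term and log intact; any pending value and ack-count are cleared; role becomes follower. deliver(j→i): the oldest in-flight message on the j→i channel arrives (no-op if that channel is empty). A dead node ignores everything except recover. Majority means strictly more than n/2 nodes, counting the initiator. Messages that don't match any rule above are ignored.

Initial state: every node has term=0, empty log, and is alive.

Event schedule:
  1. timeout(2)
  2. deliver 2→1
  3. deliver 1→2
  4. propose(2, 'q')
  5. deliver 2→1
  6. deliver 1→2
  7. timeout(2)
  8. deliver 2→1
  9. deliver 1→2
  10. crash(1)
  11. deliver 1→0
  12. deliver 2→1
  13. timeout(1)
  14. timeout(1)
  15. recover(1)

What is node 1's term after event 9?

2

[1] timeout(2) → N2(cand t1 [-])
[2] deliver 2→1 → N1(foll t1 [-])
[3] deliver 1→2 → N2(lead t1 [-])
[4] propose(2,'q') → N2(lead t1 [q])
[5] deliver 2→1 → N1(foll t1 [q])
[6] deliver 1→2 → ∅
[7] timeout(2) → N2(cand t2 [q])
[8] deliver 2→1 → N1(foll t2 [q])
[9] deliver 1→2 → N2(lead t2 [q])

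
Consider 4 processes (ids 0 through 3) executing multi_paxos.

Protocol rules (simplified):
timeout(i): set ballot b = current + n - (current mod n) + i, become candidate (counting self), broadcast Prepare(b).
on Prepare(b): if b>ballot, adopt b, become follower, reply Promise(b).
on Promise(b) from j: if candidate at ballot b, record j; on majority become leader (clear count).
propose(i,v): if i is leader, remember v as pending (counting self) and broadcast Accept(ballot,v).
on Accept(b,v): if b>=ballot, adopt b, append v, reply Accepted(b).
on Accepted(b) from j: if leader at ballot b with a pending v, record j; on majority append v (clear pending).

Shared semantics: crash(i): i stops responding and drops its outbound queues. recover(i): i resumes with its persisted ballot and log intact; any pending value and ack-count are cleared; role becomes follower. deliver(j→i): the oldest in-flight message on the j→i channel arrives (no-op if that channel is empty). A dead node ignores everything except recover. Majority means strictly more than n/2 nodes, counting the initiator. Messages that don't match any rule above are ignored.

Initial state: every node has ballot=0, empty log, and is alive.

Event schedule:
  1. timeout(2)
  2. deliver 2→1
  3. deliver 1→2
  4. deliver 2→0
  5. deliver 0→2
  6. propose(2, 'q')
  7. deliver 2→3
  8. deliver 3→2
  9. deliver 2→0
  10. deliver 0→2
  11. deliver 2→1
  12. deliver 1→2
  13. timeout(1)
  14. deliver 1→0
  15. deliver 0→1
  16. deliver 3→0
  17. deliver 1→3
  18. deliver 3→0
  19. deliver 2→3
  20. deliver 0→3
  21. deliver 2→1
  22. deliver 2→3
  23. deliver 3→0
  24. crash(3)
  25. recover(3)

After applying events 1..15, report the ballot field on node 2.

6

1. timeout(2):  <2:cand b6 ->
2. deliver 2→1:  <1:foll b6 ->
3. deliver 1→2:  nop
4. deliver 2→0:  <0:foll b6 ->
5. deliver 0→2:  <2:lead b6 ->
6. propose(2,'q'):  nop
7. deliver 2→3:  <3:foll b6 ->
8. deliver 3→2:  nop
9. deliver 2→0:  <0:foll b6 q>
10. deliver 0→2:  nop
11. deliver 2→1:  <1:foll b6 q>
12. deliver 1→2:  <2:lead b6 q>
13. timeout(1):  <1:cand b9 q>
14. deliver 1→0:  <0:foll b9 q>
15. deliver 0→1:  nop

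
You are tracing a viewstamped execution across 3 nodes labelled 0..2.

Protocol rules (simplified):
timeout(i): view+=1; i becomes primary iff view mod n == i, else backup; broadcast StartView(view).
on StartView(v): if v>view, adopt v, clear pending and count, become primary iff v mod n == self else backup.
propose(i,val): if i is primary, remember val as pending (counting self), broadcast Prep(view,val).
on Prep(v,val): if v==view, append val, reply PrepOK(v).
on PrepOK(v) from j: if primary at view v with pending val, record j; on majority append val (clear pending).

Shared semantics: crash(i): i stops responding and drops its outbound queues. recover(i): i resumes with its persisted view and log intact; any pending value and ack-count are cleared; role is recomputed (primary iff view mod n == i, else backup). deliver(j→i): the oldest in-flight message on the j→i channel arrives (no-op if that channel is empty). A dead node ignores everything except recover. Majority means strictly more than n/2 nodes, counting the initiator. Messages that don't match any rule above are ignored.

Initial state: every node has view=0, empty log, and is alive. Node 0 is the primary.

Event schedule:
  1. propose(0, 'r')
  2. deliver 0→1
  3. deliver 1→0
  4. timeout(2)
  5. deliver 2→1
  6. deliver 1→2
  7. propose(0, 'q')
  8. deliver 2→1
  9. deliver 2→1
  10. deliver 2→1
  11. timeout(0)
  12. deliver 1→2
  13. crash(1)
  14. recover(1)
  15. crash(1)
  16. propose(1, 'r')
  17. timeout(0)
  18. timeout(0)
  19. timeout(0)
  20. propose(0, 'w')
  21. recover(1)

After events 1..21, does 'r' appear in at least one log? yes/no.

after 1 — propose(0,'r'): ·
after 2 — deliver 0→1: n1:back/v0/[r]
after 3 — deliver 1→0: n0:prim/v0/[r]
after 4 — timeout(2): n2:back/v1/[-]
after 5 — deliver 2→1: n1:prim/v1/[r]
after 6 — deliver 1→2: ·
after 7 — propose(0,'q'): ·
after 8 — deliver 2→1: ·
after 9 — deliver 2→1: ·
after 10 — deliver 2→1: ·
after 11 — timeout(0): n0:back/v1/[r]
after 12 — deliver 1→2: ·
after 13 — crash(1): n1:✗prim/v1/[r]
after 14 — recover(1): n1:prim/v1/[r]
after 15 — crash(1): n1:✗prim/v1/[r]
after 16 — propose(1,'r'): ·
after 17 — timeout(0): n0:back/v2/[r]
after 18 — timeout(0): n0:prim/v3/[r]
after 19 — timeout(0): n0:back/v4/[r]
after 20 — propose(0,'w'): ·
after 21 — recover(1): n1:prim/v1/[r]

yes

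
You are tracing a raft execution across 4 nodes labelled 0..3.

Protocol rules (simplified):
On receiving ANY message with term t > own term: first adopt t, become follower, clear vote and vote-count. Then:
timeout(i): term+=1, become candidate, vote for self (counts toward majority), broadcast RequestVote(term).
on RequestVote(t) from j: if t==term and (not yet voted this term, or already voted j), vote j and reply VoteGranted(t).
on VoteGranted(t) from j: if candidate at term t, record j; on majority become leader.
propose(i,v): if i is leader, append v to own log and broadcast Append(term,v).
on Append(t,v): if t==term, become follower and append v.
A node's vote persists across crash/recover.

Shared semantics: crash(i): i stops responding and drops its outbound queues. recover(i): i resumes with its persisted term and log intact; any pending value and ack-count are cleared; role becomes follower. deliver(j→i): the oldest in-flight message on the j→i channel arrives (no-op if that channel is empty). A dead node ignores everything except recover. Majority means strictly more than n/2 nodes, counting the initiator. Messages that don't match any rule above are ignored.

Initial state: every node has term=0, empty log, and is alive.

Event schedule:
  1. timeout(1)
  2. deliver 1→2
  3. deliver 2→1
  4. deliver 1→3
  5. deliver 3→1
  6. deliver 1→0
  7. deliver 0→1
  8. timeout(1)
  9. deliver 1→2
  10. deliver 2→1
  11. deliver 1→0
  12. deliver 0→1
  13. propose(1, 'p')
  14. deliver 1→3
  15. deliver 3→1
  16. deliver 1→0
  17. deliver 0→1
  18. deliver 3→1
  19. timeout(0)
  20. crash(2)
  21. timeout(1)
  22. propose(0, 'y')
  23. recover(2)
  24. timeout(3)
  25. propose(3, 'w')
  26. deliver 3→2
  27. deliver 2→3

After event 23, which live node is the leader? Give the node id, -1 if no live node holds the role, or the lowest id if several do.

after 1 — timeout(1): n1:cand/t1/[-]
after 2 — deliver 1→2: n2:foll/t1/[-]
after 3 — deliver 2→1: ·
after 4 — deliver 1→3: n3:foll/t1/[-]
after 5 — deliver 3→1: n1:lead/t1/[-]
after 6 — deliver 1→0: n0:foll/t1/[-]
after 7 — deliver 0→1: ·
after 8 — timeout(1): n1:cand/t2/[-]
after 9 — deliver 1→2: n2:foll/t2/[-]
after 10 — deliver 2→1: ·
after 11 — deliver 1→0: n0:foll/t2/[-]
after 12 — deliver 0→1: n1:lead/t2/[-]
after 13 — propose(1,'p'): n1:lead/t2/[p]
after 14 — deliver 1→3: n3:foll/t2/[-]
after 15 — deliver 3→1: ·
after 16 — deliver 1→0: n0:foll/t2/[p]
after 17 — deliver 0→1: ·
after 18 — deliver 3→1: ·
after 19 — timeout(0): n0:cand/t3/[p]
after 20 — crash(2): n2:✗foll/t2/[-]
after 21 — timeout(1): n1:cand/t3/[p]
after 22 — propose(0,'y'): ·
after 23 — recover(2): n2:foll/t2/[-]

-1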